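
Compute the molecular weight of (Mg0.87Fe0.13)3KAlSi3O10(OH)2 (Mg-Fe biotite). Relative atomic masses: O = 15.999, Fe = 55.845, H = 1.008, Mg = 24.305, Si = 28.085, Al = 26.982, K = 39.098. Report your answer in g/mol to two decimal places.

M = 2.61*24.305 + 0.39*55.845 + 1*39.098 + 1*26.982 + 3*28.085 + 12*15.999 + 2*1.008

429.55 g/mol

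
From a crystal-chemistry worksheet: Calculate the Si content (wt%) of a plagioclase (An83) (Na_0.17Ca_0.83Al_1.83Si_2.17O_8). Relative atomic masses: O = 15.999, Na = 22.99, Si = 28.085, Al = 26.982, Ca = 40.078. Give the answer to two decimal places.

22.12 wt%

Molar mass of Na_0.17Ca_0.83Al_1.83Si_2.17O_8: 0.17*22.99 + 0.83*40.078 + 1.83*26.982 + 2.17*28.085 + 8*15.999 = 275.487 g/mol.
Mass of Si per formula unit: 2.17 × 28.085 = 60.944 g.
Weight fraction Si = 60.944 / 275.487 = 0.2212.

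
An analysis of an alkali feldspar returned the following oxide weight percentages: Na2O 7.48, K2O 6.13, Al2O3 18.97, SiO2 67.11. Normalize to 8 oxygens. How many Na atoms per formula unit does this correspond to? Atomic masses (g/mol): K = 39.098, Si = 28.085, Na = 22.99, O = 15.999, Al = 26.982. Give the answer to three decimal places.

0.648 Na apfu

Na2O (M=61.979): mol = 0.12069; Na = 0.24138, O = 0.12069.
K2O (M=94.195): mol = 0.06508; K = 0.13016, O = 0.06508.
Al2O3 (M=101.961): mol = 0.18605; Al = 0.37210, O = 0.55815.
SiO2 (M=60.083): mol = 1.11695; Si = 1.11695, O = 2.23390.
ΣO = 2.97782; factor = 8/ΣO = 2.68653.
Na apfu = 0.24138 × 2.68653 = 0.648.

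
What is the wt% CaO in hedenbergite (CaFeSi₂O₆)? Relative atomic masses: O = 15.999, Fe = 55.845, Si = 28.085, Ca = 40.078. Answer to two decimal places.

22.60 wt%

Molar mass of CaFeSi₂O₆ = 1×40.078 + 1×55.845 + 2×28.085 + 6×15.999 = 248.087 g/mol.
Each formula unit contains 1 Ca, equivalent to 1/1 = 1.0000 mol CaO.
M(CaO) = 1×40.078 + 1×15.999 = 56.077 g/mol.
Mass of CaO per formula unit = 1.0000 × 56.077 = 56.077 g.
CaO wt% = 56.077 / 248.087 × 100 = 22.60%.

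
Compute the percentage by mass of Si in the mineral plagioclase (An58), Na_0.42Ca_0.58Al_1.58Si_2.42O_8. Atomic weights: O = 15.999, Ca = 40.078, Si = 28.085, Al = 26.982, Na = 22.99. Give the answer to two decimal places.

M(Na_0.42Ca_0.58Al_1.58Si_2.42O_8) = 271.490 g/mol.
Si contributes 2.42 × 28.085 = 67.966 g per mole.
67.966/271.490 = 0.2503 → 25.03%.

25.03 mass %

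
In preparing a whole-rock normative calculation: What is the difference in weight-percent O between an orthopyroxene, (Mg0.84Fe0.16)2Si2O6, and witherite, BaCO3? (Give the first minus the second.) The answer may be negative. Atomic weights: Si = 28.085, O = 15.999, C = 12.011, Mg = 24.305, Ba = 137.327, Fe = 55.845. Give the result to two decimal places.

21.20 percentage points

O in (Mg0.84Fe0.16)2Si2O6: molar mass 210.867 g/mol; 6×15.999 = 95.994 g → 45.52 wt%.
O in BaCO3: molar mass 197.335 g/mol; 3×15.999 = 47.997 g → 24.32 wt%.
Difference = 45.52 − 24.32 = 21.20 percentage points.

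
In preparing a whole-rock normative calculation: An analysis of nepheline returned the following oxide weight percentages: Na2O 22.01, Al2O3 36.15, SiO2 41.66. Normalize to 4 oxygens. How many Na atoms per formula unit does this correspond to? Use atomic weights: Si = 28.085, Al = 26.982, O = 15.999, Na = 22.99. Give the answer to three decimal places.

22.01 wt% Na2O ÷ 61.979 g/mol = 0.35512 mol, giving 0.71024 Na and 0.35512 O.
36.15 wt% Al2O3 ÷ 101.961 g/mol = 0.35455 mol, giving 0.70910 Al and 1.06365 O.
41.66 wt% SiO2 ÷ 60.083 g/mol = 0.69337 mol, giving 0.69337 Si and 1.38674 O.
Oxygen sums to 2.80551; scaling by 4/2.80551 = 1.42577 puts the formula on 4 O.
Na: 0.71024 × 1.42577 = 1.013 atoms per formula unit.

1.013 Na apfu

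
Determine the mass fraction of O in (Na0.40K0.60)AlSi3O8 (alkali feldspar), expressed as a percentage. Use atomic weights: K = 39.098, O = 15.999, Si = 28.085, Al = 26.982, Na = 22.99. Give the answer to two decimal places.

47.08 mass %

M((Na0.40K0.60)AlSi3O8) = 271.884 g/mol.
O contributes 8 × 15.999 = 127.992 g per mole.
127.992/271.884 = 0.4708 → 47.08%.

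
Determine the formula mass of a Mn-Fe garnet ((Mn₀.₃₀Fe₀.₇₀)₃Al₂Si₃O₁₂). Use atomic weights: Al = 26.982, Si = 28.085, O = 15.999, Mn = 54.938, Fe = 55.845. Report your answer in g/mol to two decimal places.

496.93 g/mol

Mn: 0.90 × 54.938 = 49.4442
Fe: 2.10 × 55.845 = 117.2745
Al: 2 × 26.982 = 53.9640
Si: 3 × 28.085 = 84.2550
O: 12 × 15.999 = 191.9880
Summing the contributions gives the formula mass.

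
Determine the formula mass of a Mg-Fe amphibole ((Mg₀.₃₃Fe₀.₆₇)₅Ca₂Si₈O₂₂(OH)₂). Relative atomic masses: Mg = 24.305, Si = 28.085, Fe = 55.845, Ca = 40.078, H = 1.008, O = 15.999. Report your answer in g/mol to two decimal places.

M = 1.65×24.305 + 3.35×55.845 + 2×40.078 + 8×28.085 + 24×15.999 + 2×1.008

918.01 g/mol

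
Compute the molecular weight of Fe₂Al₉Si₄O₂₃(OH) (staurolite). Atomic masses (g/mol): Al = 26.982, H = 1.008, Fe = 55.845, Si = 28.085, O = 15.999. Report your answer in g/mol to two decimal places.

The formula mass is the sum 2(55.845) + 9(26.982) + 4(28.085) + 24(15.999) + 1(1.008).

851.85 g/mol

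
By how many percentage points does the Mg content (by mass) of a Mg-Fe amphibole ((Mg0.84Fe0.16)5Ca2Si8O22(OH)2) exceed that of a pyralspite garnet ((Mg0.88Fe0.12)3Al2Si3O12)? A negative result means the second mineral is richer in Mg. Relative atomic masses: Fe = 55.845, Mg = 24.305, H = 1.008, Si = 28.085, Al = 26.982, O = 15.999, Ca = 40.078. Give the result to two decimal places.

M((Mg0.84Fe0.16)5Ca2Si8O22(OH)2) = 837.585 g/mol, so wt% Mg = 102.081/837.585 × 100 = 12.19%.
M((Mg0.88Fe0.12)3Al2Si3O12) = 414.476 g/mol, so wt% Mg = 64.165/414.476 × 100 = 15.48%.
12.19 − 15.48 = -3.29 pp.

-3.29 percentage points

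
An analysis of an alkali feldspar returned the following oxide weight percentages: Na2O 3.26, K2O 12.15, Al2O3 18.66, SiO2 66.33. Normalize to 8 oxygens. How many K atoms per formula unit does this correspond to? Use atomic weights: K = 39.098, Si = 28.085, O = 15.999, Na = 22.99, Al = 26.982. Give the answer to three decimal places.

0.702 K apfu

Na2O: 3.26/61.979 = 0.05260 mol → 0.10520 mol Na, 0.05260 mol O.
K2O: 12.15/94.195 = 0.12899 mol → 0.25798 mol K, 0.12899 mol O.
Al2O3: 18.66/101.961 = 0.18301 mol → 0.36602 mol Al, 0.54903 mol O.
SiO2: 66.33/60.083 = 1.10397 mol → 1.10397 mol Si, 2.20794 mol O.
Total oxygen = 2.93856 mol. Normalization factor = 8/2.93856 = 2.72242.
K per 8 O = 0.25798 × 2.72242 = 0.702.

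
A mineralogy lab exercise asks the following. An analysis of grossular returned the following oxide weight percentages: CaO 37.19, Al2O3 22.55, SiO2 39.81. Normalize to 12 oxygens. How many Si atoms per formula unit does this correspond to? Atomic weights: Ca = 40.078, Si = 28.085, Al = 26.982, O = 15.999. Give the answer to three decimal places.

CaO: 37.19/56.077 = 0.66320 mol → 0.66320 mol Ca, 0.66320 mol O.
Al2O3: 22.55/101.961 = 0.22116 mol → 0.44232 mol Al, 0.66348 mol O.
SiO2: 39.81/60.083 = 0.66258 mol → 0.66258 mol Si, 1.32516 mol O.
Total oxygen = 2.65184 mol. Normalization factor = 12/2.65184 = 4.52516.
Si per 12 O = 0.66258 × 4.52516 = 2.998.

2.998 Si apfu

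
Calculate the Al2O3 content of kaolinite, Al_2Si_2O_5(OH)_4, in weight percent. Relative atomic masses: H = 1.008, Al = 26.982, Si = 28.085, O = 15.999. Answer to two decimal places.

39.50 wt%

Molar mass of Al_2Si_2O_5(OH)_4 = 2·26.982 + 2·28.085 + 9·15.999 + 4·1.008 = 258.157 g/mol.
Each formula unit contains 2 Al, equivalent to 2/2 = 1.0000 mol Al2O3.
M(Al2O3) = 2×26.982 + 3×15.999 = 101.961 g/mol.
Mass of Al2O3 per formula unit = 1.0000 × 101.961 = 101.961 g.
Al2O3 wt% = 101.961 / 258.157 × 100 = 39.50%.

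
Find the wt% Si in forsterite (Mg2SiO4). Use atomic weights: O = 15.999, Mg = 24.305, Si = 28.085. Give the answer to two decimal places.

19.96 wt%

M(Mg2SiO4) = 140.691 g/mol.
Si contributes 1 × 28.085 = 28.085 g per mole.
28.085/140.691 = 0.1996 → 19.96%.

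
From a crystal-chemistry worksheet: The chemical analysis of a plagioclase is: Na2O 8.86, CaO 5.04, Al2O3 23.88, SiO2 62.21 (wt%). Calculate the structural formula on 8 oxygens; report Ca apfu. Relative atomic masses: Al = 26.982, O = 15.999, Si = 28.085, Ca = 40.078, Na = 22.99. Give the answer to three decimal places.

0.239 Ca apfu

Na2O: 8.86/61.979 = 0.14295 mol → 0.28590 mol Na, 0.14295 mol O.
CaO: 5.04/56.077 = 0.08988 mol → 0.08988 mol Ca, 0.08988 mol O.
Al2O3: 23.88/101.961 = 0.23421 mol → 0.46842 mol Al, 0.70263 mol O.
SiO2: 62.21/60.083 = 1.03540 mol → 1.03540 mol Si, 2.07080 mol O.
Total oxygen = 3.00626 mol. Normalization factor = 8/3.00626 = 2.66111.
Ca per 8 O = 0.08988 × 2.66111 = 0.239.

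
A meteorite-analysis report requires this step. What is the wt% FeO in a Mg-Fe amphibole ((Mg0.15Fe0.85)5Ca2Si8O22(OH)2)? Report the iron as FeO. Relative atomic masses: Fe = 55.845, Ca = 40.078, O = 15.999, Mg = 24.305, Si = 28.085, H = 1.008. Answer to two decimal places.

32.26 wt%

Molar mass of (Mg0.15Fe0.85)5Ca2Si8O22(OH)2 = 0.75*24.305 + 4.25*55.845 + 2*40.078 + 8*28.085 + 24*15.999 + 2*1.008 = 946.398 g/mol.
Each formula unit contains 4.25 Fe, equivalent to 4.25/1 = 4.2500 mol FeO.
M(FeO) = 1×55.845 + 1×15.999 = 71.844 g/mol.
Mass of FeO per formula unit = 4.2500 × 71.844 = 305.337 g.
FeO wt% = 305.337 / 946.398 × 100 = 32.26%.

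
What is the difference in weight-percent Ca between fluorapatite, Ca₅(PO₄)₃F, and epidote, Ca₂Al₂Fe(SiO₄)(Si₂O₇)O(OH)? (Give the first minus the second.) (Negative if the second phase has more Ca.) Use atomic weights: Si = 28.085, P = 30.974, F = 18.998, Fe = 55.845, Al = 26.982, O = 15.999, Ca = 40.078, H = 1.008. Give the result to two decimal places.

First mineral: 200.390 g Ca in 504.298 g formula = 39.74 wt% Ca.
Second mineral: 80.156 g Ca in 483.215 g formula = 16.59 wt% Ca.
39.74% − 16.59% gives a difference of 23.15 percentage points.

23.15 percentage points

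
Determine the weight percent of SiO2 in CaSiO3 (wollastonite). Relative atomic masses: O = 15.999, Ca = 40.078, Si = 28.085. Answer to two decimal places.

51.72 wt%

Formula mass = 116.160 g/mol.
1 Si → 1.0000 mol SiO2 per formula unit; M(SiO2) = 60.083, so SiO2 mass = 60.083 g.
60.083/116.160 × 100 = 51.72 wt%.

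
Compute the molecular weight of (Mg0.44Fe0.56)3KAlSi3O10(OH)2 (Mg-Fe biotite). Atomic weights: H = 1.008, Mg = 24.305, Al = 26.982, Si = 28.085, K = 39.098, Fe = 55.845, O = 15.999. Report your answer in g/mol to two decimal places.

The formula mass is the sum 1.32*24.305 + 1.68*55.845 + 1*39.098 + 1*26.982 + 3*28.085 + 12*15.999 + 2*1.008.

470.24 g/mol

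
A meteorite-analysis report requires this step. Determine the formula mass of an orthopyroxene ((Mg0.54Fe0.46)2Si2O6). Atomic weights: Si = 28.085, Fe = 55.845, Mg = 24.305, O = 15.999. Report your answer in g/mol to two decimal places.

M = 1.08·24.305 + 0.92·55.845 + 2·28.085 + 6·15.999

229.79 g/mol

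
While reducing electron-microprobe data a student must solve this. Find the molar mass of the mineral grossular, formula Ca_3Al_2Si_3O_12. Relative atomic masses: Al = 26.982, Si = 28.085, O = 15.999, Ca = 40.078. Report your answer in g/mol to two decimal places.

450.44 g/mol

Ca: 3 × 40.078 = 120.2340
Al: 2 × 26.982 = 53.9640
Si: 3 × 28.085 = 84.2550
O: 12 × 15.999 = 191.9880
Summing the contributions gives the formula mass.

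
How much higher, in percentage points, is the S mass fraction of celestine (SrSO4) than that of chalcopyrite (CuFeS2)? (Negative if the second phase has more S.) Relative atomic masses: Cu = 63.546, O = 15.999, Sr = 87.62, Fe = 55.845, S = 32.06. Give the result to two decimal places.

-17.49 percentage points

M(SrSO4) = 183.676 g/mol, so wt% S = 32.060/183.676 × 100 = 17.45%.
M(CuFeS2) = 183.511 g/mol, so wt% S = 64.120/183.511 × 100 = 34.94%.
17.45 − 34.94 = -17.49 pp.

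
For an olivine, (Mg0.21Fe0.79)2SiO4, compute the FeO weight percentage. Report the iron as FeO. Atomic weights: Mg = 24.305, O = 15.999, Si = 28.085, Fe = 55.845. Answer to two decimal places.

Formula mass = 190.524 g/mol.
1.58 Fe → 1.5800 mol FeO per formula unit; M(FeO) = 71.844, so FeO mass = 113.514 g.
113.514/190.524 × 100 = 59.58 wt%.

59.58 wt%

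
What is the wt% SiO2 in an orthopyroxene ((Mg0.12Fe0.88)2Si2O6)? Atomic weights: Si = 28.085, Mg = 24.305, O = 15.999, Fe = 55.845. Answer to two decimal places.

Molar mass of (Mg0.12Fe0.88)2Si2O6 = 0.24*24.305 + 1.76*55.845 + 2*28.085 + 6*15.999 = 256.284 g/mol.
Each formula unit contains 2 Si, equivalent to 2/1 = 2.0000 mol SiO2.
M(SiO2) = 1×28.085 + 2×15.999 = 60.083 g/mol.
Mass of SiO2 per formula unit = 2.0000 × 60.083 = 120.166 g.
SiO2 wt% = 120.166 / 256.284 × 100 = 46.89%.

46.89 wt%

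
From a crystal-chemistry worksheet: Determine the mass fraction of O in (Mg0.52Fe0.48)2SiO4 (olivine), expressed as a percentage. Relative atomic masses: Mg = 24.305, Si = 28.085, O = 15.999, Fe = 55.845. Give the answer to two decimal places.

37.43 wt%

Molar mass of (Mg0.52Fe0.48)2SiO4: 1.04×24.305 + 0.96×55.845 + 1×28.085 + 4×15.999 = 170.969 g/mol.
Mass of O per formula unit: 4 × 15.999 = 63.996 g.
Weight fraction O = 63.996 / 170.969 = 0.3743.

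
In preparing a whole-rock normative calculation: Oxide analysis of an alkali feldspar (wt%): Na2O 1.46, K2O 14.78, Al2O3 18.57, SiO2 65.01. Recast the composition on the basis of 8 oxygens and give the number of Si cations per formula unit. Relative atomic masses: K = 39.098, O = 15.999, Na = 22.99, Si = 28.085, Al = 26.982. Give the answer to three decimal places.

1.46 wt% Na2O ÷ 61.979 g/mol = 0.02356 mol, giving 0.04712 Na and 0.02356 O.
14.78 wt% K2O ÷ 94.195 g/mol = 0.15691 mol, giving 0.31382 K and 0.15691 O.
18.57 wt% Al2O3 ÷ 101.961 g/mol = 0.18213 mol, giving 0.36426 Al and 0.54639 O.
65.01 wt% SiO2 ÷ 60.083 g/mol = 1.08200 mol, giving 1.08200 Si and 2.16400 O.
Oxygen sums to 2.89086; scaling by 8/2.89086 = 2.76734 puts the formula on 8 O.
Si: 1.08200 × 2.76734 = 2.994 atoms per formula unit.

2.994 Si apfu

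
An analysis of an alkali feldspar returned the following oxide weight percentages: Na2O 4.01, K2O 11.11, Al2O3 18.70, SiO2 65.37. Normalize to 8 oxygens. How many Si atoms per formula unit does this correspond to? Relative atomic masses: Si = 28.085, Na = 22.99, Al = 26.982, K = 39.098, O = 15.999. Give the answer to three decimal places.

4.01 wt% Na2O ÷ 61.979 g/mol = 0.06470 mol, giving 0.12940 Na and 0.06470 O.
11.11 wt% K2O ÷ 94.195 g/mol = 0.11795 mol, giving 0.23590 K and 0.11795 O.
18.70 wt% Al2O3 ÷ 101.961 g/mol = 0.18340 mol, giving 0.36680 Al and 0.55020 O.
65.37 wt% SiO2 ÷ 60.083 g/mol = 1.08799 mol, giving 1.08799 Si and 2.17598 O.
Oxygen sums to 2.90883; scaling by 8/2.90883 = 2.75025 puts the formula on 8 O.
Si: 1.08799 × 2.75025 = 2.992 atoms per formula unit.

2.992 Si apfu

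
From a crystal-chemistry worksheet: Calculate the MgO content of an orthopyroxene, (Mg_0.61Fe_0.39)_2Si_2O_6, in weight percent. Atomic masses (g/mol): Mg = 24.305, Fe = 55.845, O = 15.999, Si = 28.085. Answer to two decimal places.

Molar mass of (Mg_0.61Fe_0.39)_2Si_2O_6 = 1.22×24.305 + 0.78×55.845 + 2×28.085 + 6×15.999 = 225.375 g/mol.
Each formula unit contains 1.22 Mg, equivalent to 1.22/1 = 1.2200 mol MgO.
M(MgO) = 1×24.305 + 1×15.999 = 40.304 g/mol.
Mass of MgO per formula unit = 1.2200 × 40.304 = 49.171 g.
MgO wt% = 49.171 / 225.375 × 100 = 21.82%.

21.82 wt%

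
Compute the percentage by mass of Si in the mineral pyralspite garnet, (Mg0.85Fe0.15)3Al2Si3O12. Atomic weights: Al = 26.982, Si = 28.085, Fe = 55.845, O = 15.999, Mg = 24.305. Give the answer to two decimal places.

20.19 wt%

Formula mass = 2.55×24.305 + 0.45×55.845 + 2×26.982 + 3×28.085 + 12×15.999 = 417.315 g/mol, of which 84.255 g is Si.
So Si makes up 84.255/417.315 = 0.2019 of the mass, i.e. 20.19%.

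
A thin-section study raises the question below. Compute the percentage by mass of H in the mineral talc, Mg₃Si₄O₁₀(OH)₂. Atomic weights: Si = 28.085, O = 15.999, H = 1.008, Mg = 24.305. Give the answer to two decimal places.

0.53 weight percent

M(Mg₃Si₄O₁₀(OH)₂) = 379.259 g/mol.
H contributes 2 × 1.008 = 2.016 g per mole.
2.016/379.259 = 0.0053 → 0.53%.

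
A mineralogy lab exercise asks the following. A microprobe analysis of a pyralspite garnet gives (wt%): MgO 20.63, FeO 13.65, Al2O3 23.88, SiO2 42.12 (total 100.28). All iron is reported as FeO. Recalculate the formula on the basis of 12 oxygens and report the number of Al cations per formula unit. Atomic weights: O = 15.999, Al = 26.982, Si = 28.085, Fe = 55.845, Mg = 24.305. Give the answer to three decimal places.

2.003 Al apfu

20.63 wt% MgO ÷ 40.304 g/mol = 0.51186 mol, giving 0.51186 Mg and 0.51186 O.
13.65 wt% FeO ÷ 71.844 g/mol = 0.18999 mol, giving 0.18999 Fe and 0.18999 O.
23.88 wt% Al2O3 ÷ 101.961 g/mol = 0.23421 mol, giving 0.46842 Al and 0.70263 O.
42.12 wt% SiO2 ÷ 60.083 g/mol = 0.70103 mol, giving 0.70103 Si and 1.40206 O.
Oxygen sums to 2.80654; scaling by 12/2.80654 = 4.27573 puts the formula on 12 O.
Al: 0.46842 × 4.27573 = 2.003 atoms per formula unit.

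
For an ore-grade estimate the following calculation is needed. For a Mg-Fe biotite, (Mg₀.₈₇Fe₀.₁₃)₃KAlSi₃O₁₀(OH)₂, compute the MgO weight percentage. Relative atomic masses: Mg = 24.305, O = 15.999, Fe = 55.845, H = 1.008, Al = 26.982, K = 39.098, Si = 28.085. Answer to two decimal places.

24.49 wt%

Formula mass = 429.555 g/mol.
2.61 Mg → 2.6100 mol MgO per formula unit; M(MgO) = 40.304, so MgO mass = 105.193 g.
105.193/429.555 × 100 = 24.49 wt%.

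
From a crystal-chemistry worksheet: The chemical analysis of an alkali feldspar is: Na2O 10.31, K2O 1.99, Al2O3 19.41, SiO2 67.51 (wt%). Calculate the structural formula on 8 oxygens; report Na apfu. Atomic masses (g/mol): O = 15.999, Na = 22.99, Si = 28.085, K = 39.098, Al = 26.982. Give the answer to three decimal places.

0.885 Na apfu

Na2O: 10.31/61.979 = 0.16635 mol → 0.33270 mol Na, 0.16635 mol O.
K2O: 1.99/94.195 = 0.02113 mol → 0.04226 mol K, 0.02113 mol O.
Al2O3: 19.41/101.961 = 0.19037 mol → 0.38074 mol Al, 0.57111 mol O.
SiO2: 67.51/60.083 = 1.12361 mol → 1.12361 mol Si, 2.24722 mol O.
Total oxygen = 3.00581 mol. Normalization factor = 8/3.00581 = 2.66151.
Na per 8 O = 0.33270 × 2.66151 = 0.885.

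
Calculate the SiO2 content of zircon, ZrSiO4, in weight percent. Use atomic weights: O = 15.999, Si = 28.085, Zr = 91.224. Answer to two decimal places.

32.78 wt%

Molar mass of ZrSiO4 = 1·91.224 + 1·28.085 + 4·15.999 = 183.305 g/mol.
Each formula unit contains 1 Si, equivalent to 1/1 = 1.0000 mol SiO2.
M(SiO2) = 1×28.085 + 2×15.999 = 60.083 g/mol.
Mass of SiO2 per formula unit = 1.0000 × 60.083 = 60.083 g.
SiO2 wt% = 60.083 / 183.305 × 100 = 32.78%.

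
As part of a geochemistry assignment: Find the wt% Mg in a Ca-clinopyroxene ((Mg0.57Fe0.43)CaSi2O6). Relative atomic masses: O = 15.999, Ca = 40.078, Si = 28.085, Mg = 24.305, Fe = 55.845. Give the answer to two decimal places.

6.02 weight percent

M((Mg0.57Fe0.43)CaSi2O6) = 230.109 g/mol.
Mg contributes 0.57 × 24.305 = 13.854 g per mole.
13.854/230.109 = 0.0602 → 6.02%.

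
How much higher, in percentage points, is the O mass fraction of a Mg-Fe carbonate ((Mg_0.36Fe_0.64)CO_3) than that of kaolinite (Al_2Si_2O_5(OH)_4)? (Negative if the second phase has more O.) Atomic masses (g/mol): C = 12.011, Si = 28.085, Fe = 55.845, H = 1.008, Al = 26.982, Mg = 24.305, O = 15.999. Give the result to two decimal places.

First mineral: 47.997 g O in 104.499 g formula = 45.93 wt% O.
Second mineral: 143.991 g O in 258.157 g formula = 55.78 wt% O.
45.93% − 55.78% gives a difference of -9.85 percentage points.

-9.85 percentage points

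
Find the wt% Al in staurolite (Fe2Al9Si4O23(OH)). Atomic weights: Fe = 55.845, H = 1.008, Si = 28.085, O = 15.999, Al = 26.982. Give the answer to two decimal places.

Molar mass of Fe2Al9Si4O23(OH): 2×55.845 + 9×26.982 + 4×28.085 + 24×15.999 + 1×1.008 = 851.852 g/mol.
Mass of Al per formula unit: 9 × 26.982 = 242.838 g.
Weight fraction Al = 242.838 / 851.852 = 0.2851.

28.51 wt%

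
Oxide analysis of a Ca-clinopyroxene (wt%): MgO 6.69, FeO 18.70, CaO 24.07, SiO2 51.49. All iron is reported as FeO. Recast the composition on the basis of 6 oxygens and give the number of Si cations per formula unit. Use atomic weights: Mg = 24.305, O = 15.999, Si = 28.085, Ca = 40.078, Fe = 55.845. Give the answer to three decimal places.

2.001 Si apfu

6.69 wt% MgO ÷ 40.304 g/mol = 0.16599 mol, giving 0.16599 Mg and 0.16599 O.
18.70 wt% FeO ÷ 71.844 g/mol = 0.26029 mol, giving 0.26029 Fe and 0.26029 O.
24.07 wt% CaO ÷ 56.077 g/mol = 0.42923 mol, giving 0.42923 Ca and 0.42923 O.
51.49 wt% SiO2 ÷ 60.083 g/mol = 0.85698 mol, giving 0.85698 Si and 1.71396 O.
Oxygen sums to 2.56947; scaling by 6/2.56947 = 2.33511 puts the formula on 6 O.
Si: 0.85698 × 2.33511 = 2.001 atoms per formula unit.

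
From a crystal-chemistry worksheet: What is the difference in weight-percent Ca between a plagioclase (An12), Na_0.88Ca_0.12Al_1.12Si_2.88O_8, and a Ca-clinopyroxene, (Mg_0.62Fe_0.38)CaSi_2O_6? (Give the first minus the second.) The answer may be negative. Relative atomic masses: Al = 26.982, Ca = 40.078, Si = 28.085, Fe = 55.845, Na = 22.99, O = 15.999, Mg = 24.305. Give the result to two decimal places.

Ca in Na_0.88Ca_0.12Al_1.12Si_2.88O_8: molar mass 264.137 g/mol; 0.12×40.078 = 4.809 g → 1.82 wt%.
Ca in (Mg_0.62Fe_0.38)CaSi_2O_6: molar mass 228.532 g/mol; 1×40.078 = 40.078 g → 17.54 wt%.
Difference = 1.82 − 17.54 = -15.72 percentage points.

-15.72 percentage points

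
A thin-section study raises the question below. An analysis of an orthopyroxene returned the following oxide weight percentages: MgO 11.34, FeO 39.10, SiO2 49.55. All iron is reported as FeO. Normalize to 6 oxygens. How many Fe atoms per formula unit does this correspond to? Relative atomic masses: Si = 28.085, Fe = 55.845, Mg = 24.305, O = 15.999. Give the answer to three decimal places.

1.319 Fe apfu

11.34 wt% MgO ÷ 40.304 g/mol = 0.28136 mol, giving 0.28136 Mg and 0.28136 O.
39.10 wt% FeO ÷ 71.844 g/mol = 0.54423 mol, giving 0.54423 Fe and 0.54423 O.
49.55 wt% SiO2 ÷ 60.083 g/mol = 0.82469 mol, giving 0.82469 Si and 1.64938 O.
Oxygen sums to 2.47497; scaling by 6/2.47497 = 2.42427 puts the formula on 6 O.
Fe: 0.54423 × 2.42427 = 1.319 atoms per formula unit.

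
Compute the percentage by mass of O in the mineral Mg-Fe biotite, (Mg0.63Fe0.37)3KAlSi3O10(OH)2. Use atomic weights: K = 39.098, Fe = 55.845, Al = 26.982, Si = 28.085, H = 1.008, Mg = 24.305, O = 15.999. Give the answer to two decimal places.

42.45 mass %

Formula mass = 1.89·24.305 + 1.11·55.845 + 1·39.098 + 1·26.982 + 3·28.085 + 12·15.999 + 2·1.008 = 452.263 g/mol, of which 191.988 g is O.
So O makes up 191.988/452.263 = 0.4245 of the mass, i.e. 42.45%.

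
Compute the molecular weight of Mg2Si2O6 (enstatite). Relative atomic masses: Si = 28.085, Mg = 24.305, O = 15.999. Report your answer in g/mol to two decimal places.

200.77 g/mol

M = 2*24.305 + 2*28.085 + 6*15.999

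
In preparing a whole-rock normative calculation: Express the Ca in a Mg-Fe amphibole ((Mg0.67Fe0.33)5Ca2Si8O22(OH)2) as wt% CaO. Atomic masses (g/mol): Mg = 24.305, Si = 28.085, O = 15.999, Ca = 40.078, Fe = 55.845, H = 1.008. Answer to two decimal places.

12.97 wt%

Molar mass of (Mg0.67Fe0.33)5Ca2Si8O22(OH)2 = 3.35×24.305 + 1.65×55.845 + 2×40.078 + 8×28.085 + 24×15.999 + 2×1.008 = 864.394 g/mol.
Each formula unit contains 2 Ca, equivalent to 2/1 = 2.0000 mol CaO.
M(CaO) = 1×40.078 + 1×15.999 = 56.077 g/mol.
Mass of CaO per formula unit = 2.0000 × 56.077 = 112.154 g.
CaO wt% = 112.154 / 864.394 × 100 = 12.97%.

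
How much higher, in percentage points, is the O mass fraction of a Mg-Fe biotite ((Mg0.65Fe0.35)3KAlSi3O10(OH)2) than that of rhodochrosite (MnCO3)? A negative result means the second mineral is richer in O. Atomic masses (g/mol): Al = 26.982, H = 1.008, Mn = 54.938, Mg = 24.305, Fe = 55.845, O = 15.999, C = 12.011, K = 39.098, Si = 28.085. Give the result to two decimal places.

O in (Mg0.65Fe0.35)3KAlSi3O10(OH)2: molar mass 450.371 g/mol; 12×15.999 = 191.988 g → 42.63 wt%.
O in MnCO3: molar mass 114.946 g/mol; 3×15.999 = 47.997 g → 41.76 wt%.
Difference = 42.63 − 41.76 = 0.87 percentage points.

0.87 percentage points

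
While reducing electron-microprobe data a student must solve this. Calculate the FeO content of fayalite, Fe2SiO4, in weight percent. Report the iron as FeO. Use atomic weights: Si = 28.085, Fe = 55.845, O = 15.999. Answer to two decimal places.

M(Fe2SiO4) = 203.771 g/mol; M(FeO) = 71.844 g/mol.
Moles FeO per formula unit = 2 Fe ÷ 1 = 2.0000.
FeO fraction = (2.0000 × 71.844) / 203.771 = 143.688/203.771 = 0.7051.

70.51 wt%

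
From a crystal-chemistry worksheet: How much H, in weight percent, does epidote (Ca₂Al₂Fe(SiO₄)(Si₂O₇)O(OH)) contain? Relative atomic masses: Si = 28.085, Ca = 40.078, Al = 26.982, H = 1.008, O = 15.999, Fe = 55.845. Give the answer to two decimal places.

0.21 weight percent

M(Ca₂Al₂Fe(SiO₄)(Si₂O₇)O(OH)) = 483.215 g/mol.
H contributes 1 × 1.008 = 1.008 g per mole.
1.008/483.215 = 0.0021 → 0.21%.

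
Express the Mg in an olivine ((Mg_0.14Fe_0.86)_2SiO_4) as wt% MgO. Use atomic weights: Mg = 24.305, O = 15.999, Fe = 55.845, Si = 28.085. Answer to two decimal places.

M((Mg_0.14Fe_0.86)_2SiO_4) = 194.940 g/mol; M(MgO) = 40.304 g/mol.
Moles MgO per formula unit = 0.28 Mg ÷ 1 = 0.2800.
MgO fraction = (0.2800 × 40.304) / 194.940 = 11.285/194.940 = 0.0579.

5.79 wt%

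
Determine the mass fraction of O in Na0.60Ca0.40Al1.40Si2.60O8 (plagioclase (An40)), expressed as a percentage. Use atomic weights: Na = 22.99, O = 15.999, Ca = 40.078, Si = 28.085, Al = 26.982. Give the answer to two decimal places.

M(Na0.60Ca0.40Al1.40Si2.60O8) = 268.613 g/mol.
O contributes 8 × 15.999 = 127.992 g per mole.
127.992/268.613 = 0.4765 → 47.65%.

47.65 wt%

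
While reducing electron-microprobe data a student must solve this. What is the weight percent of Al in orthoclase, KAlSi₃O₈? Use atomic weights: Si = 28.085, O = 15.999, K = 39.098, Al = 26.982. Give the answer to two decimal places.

M(KAlSi₃O₈) = 278.327 g/mol.
Al contributes 1 × 26.982 = 26.982 g per mole.
26.982/278.327 = 0.0969 → 9.69%.

9.69 mass %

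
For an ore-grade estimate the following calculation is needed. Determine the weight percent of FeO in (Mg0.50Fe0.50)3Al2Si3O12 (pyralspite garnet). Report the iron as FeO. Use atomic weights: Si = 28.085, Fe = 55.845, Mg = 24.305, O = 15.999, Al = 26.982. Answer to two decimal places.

Formula mass = 450.432 g/mol.
1.50 Fe → 1.5000 mol FeO per formula unit; M(FeO) = 71.844, so FeO mass = 107.766 g.
107.766/450.432 × 100 = 23.93 wt%.

23.93 wt%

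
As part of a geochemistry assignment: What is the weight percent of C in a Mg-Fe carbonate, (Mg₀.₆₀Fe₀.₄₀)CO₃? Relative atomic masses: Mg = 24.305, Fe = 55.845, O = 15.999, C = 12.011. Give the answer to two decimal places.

M((Mg₀.₆₀Fe₀.₄₀)CO₃) = 96.929 g/mol.
C contributes 1 × 12.011 = 12.011 g per mole.
12.011/96.929 = 0.1239 → 12.39%.

12.39 mass %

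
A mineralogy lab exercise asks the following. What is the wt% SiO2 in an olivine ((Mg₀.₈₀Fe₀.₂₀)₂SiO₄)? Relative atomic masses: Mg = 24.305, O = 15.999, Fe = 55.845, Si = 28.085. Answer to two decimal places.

Formula mass = 153.307 g/mol.
1 Si → 1.0000 mol SiO2 per formula unit; M(SiO2) = 60.083, so SiO2 mass = 60.083 g.
60.083/153.307 × 100 = 39.19 wt%.

39.19 wt%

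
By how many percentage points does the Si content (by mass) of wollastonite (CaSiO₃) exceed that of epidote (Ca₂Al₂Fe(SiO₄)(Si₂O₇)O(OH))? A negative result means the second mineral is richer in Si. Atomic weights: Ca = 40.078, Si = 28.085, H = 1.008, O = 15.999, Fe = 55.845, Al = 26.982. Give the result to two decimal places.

6.74 percentage points

M(CaSiO₃) = 116.160 g/mol, so wt% Si = 28.085/116.160 × 100 = 24.18%.
M(Ca₂Al₂Fe(SiO₄)(Si₂O₇)O(OH)) = 483.215 g/mol, so wt% Si = 84.255/483.215 × 100 = 17.44%.
24.18 − 17.44 = 6.74 pp.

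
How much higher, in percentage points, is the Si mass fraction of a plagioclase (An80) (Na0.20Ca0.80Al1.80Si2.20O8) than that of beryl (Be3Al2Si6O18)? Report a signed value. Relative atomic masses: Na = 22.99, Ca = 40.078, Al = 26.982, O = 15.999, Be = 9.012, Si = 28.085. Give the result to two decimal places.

-8.88 percentage points

M(Na0.20Ca0.80Al1.80Si2.20O8) = 275.007 g/mol, so wt% Si = 61.787/275.007 × 100 = 22.47%.
M(Be3Al2Si6O18) = 537.492 g/mol, so wt% Si = 168.510/537.492 × 100 = 31.35%.
22.47 − 31.35 = -8.88 pp.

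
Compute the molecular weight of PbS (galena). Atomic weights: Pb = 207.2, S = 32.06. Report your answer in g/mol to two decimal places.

The formula mass is the sum 1×207.2 + 1×32.06.

239.26 g/mol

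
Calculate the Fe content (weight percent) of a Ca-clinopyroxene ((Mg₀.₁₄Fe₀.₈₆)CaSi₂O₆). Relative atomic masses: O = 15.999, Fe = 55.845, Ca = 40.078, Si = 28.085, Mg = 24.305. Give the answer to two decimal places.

Formula mass = 0.14·24.305 + 0.86·55.845 + 1·40.078 + 2·28.085 + 6·15.999 = 243.671 g/mol, of which 48.027 g is Fe.
So Fe makes up 48.027/243.671 = 0.1971 of the mass, i.e. 19.71%.

19.71 weight percent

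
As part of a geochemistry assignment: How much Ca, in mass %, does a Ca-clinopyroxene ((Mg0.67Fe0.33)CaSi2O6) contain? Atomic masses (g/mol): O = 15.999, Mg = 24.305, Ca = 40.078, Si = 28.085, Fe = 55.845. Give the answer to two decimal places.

17.66 mass %

Molar mass of (Mg0.67Fe0.33)CaSi2O6: 0.67·24.305 + 0.33·55.845 + 1·40.078 + 2·28.085 + 6·15.999 = 226.955 g/mol.
Mass of Ca per formula unit: 1 × 40.078 = 40.078 g.
Weight fraction Ca = 40.078 / 226.955 = 0.1766.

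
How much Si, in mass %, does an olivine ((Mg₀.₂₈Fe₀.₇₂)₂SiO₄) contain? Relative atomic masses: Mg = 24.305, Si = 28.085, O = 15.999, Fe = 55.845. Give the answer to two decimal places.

15.09 mass %

M((Mg₀.₂₈Fe₀.₇₂)₂SiO₄) = 186.109 g/mol.
Si contributes 1 × 28.085 = 28.085 g per mole.
28.085/186.109 = 0.1509 → 15.09%.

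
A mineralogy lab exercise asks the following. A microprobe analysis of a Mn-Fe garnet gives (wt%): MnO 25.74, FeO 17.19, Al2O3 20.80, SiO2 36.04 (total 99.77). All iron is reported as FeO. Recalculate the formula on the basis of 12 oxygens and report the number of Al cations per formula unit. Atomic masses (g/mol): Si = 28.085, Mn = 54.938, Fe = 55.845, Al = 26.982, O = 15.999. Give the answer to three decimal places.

2.028 Al apfu

25.74 wt% MnO ÷ 70.937 g/mol = 0.36286 mol, giving 0.36286 Mn and 0.36286 O.
17.19 wt% FeO ÷ 71.844 g/mol = 0.23927 mol, giving 0.23927 Fe and 0.23927 O.
20.80 wt% Al2O3 ÷ 101.961 g/mol = 0.20400 mol, giving 0.40800 Al and 0.61200 O.
36.04 wt% SiO2 ÷ 60.083 g/mol = 0.59984 mol, giving 0.59984 Si and 1.19968 O.
Oxygen sums to 2.41381; scaling by 12/2.41381 = 4.97139 puts the formula on 12 O.
Al: 0.40800 × 4.97139 = 2.028 atoms per formula unit.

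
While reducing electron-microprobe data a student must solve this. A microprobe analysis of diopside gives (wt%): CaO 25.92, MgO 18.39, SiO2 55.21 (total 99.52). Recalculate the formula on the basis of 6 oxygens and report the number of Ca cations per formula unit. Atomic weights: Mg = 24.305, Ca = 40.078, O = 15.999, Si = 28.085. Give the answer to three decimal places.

1.006 Ca apfu

CaO (M=56.077): mol = 0.46222; Ca = 0.46222, O = 0.46222.
MgO (M=40.304): mol = 0.45628; Mg = 0.45628, O = 0.45628.
SiO2 (M=60.083): mol = 0.91890; Si = 0.91890, O = 1.83780.
ΣO = 2.75630; factor = 6/ΣO = 2.17683.
Ca apfu = 0.46222 × 2.17683 = 1.006.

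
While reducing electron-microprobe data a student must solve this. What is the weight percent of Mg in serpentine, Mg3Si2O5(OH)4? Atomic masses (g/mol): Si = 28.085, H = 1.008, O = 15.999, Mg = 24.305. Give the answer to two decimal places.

Formula mass = 3·24.305 + 2·28.085 + 9·15.999 + 4·1.008 = 277.108 g/mol, of which 72.915 g is Mg.
So Mg makes up 72.915/277.108 = 0.2631 of the mass, i.e. 26.31%.

26.31 wt%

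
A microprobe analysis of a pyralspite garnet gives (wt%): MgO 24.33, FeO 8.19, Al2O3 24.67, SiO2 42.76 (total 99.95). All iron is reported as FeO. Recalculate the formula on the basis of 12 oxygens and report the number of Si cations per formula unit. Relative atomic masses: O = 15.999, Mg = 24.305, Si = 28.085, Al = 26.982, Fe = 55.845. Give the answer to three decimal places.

MgO: 24.33/40.304 = 0.60366 mol → 0.60366 mol Mg, 0.60366 mol O.
FeO: 8.19/71.844 = 0.11400 mol → 0.11400 mol Fe, 0.11400 mol O.
Al2O3: 24.67/101.961 = 0.24196 mol → 0.48392 mol Al, 0.72588 mol O.
SiO2: 42.76/60.083 = 0.71168 mol → 0.71168 mol Si, 1.42336 mol O.
Total oxygen = 2.86690 mol. Normalization factor = 12/2.86690 = 4.18571.
Si per 12 O = 0.71168 × 4.18571 = 2.979.

2.979 Si apfu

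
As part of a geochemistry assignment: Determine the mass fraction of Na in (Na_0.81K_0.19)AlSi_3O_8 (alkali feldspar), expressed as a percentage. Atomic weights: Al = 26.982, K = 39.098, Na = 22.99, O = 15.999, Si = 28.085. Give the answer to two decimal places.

7.02 wt%

Molar mass of (Na_0.81K_0.19)AlSi_3O_8: 0.81*22.99 + 0.19*39.098 + 1*26.982 + 3*28.085 + 8*15.999 = 265.280 g/mol.
Mass of Na per formula unit: 0.81 × 22.99 = 18.622 g.
Weight fraction Na = 18.622 / 265.280 = 0.0702.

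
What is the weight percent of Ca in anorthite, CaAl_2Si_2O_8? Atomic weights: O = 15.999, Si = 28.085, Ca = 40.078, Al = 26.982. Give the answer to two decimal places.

M(CaAl_2Si_2O_8) = 278.204 g/mol.
Ca contributes 1 × 40.078 = 40.078 g per mole.
40.078/278.204 = 0.1441 → 14.41%.

14.41 weight percent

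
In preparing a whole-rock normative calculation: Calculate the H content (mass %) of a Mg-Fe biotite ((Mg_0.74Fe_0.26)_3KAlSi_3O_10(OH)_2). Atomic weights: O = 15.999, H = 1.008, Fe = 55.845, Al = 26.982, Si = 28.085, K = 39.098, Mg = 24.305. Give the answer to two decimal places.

0.46 mass %

Molar mass of (Mg_0.74Fe_0.26)_3KAlSi_3O_10(OH)_2: 2.22·24.305 + 0.78·55.845 + 1·39.098 + 1·26.982 + 3·28.085 + 12·15.999 + 2·1.008 = 441.855 g/mol.
Mass of H per formula unit: 2 × 1.008 = 2.016 g.
Weight fraction H = 2.016 / 441.855 = 0.0046.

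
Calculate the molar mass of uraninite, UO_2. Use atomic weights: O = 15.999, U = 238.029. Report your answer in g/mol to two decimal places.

270.03 g/mol

U: 1 × 238.029 = 238.0290
O: 2 × 15.999 = 31.9980
Summing the contributions gives the formula mass.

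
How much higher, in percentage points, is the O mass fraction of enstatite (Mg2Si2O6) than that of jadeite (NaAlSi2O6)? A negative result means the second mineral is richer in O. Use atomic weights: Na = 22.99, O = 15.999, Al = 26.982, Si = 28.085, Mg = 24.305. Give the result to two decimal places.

0.32 percentage points

M(Mg2Si2O6) = 200.774 g/mol, so wt% O = 95.994/200.774 × 100 = 47.81%.
M(NaAlSi2O6) = 202.136 g/mol, so wt% O = 95.994/202.136 × 100 = 47.49%.
47.81 − 47.49 = 0.32 pp.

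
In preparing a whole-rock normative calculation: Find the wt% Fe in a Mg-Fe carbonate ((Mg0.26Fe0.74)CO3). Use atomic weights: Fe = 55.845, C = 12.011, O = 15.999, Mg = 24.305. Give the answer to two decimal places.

M((Mg0.26Fe0.74)CO3) = 107.653 g/mol.
Fe contributes 0.74 × 55.845 = 41.325 g per mole.
41.325/107.653 = 0.3839 → 38.39%.

38.39 weight percent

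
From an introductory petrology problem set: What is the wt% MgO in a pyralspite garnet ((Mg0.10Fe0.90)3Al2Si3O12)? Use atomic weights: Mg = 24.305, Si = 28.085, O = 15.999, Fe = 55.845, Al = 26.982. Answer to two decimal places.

2.48 wt%

Formula mass = 488.280 g/mol.
0.30 Mg → 0.3000 mol MgO per formula unit; M(MgO) = 40.304, so MgO mass = 12.091 g.
12.091/488.280 × 100 = 2.48 wt%.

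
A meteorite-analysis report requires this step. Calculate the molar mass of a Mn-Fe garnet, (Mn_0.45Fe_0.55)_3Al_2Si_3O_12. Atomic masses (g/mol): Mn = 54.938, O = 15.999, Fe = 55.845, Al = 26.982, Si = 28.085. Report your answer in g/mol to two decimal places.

M = 1.35*54.938 + 1.65*55.845 + 2*26.982 + 3*28.085 + 12*15.999

496.52 g/mol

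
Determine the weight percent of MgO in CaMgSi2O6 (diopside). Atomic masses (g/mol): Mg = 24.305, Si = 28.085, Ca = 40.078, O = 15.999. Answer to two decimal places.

18.61 wt%

Formula mass = 216.547 g/mol.
1 Mg → 1.0000 mol MgO per formula unit; M(MgO) = 40.304, so MgO mass = 40.304 g.
40.304/216.547 × 100 = 18.61 wt%.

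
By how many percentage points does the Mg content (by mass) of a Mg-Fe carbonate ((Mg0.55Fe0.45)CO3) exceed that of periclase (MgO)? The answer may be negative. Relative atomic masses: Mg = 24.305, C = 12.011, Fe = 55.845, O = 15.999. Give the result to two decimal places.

Mg in (Mg0.55Fe0.45)CO3: molar mass 98.506 g/mol; 0.55×24.305 = 13.368 g → 13.57 wt%.
Mg in MgO: molar mass 40.304 g/mol; 1×24.305 = 24.305 g → 60.30 wt%.
Difference = 13.57 − 60.30 = -46.73 percentage points.

-46.73 percentage points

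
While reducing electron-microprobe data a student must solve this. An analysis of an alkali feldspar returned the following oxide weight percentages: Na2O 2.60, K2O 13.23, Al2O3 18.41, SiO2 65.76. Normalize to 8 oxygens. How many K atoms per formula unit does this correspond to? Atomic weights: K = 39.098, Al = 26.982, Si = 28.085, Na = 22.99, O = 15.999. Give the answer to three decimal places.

0.771 K apfu

Na2O (M=61.979): mol = 0.04195; Na = 0.08390, O = 0.04195.
K2O (M=94.195): mol = 0.14045; K = 0.28090, O = 0.14045.
Al2O3 (M=101.961): mol = 0.18056; Al = 0.36112, O = 0.54168.
SiO2 (M=60.083): mol = 1.09449; Si = 1.09449, O = 2.18898.
ΣO = 2.91306; factor = 8/ΣO = 2.74625.
K apfu = 0.28090 × 2.74625 = 0.771.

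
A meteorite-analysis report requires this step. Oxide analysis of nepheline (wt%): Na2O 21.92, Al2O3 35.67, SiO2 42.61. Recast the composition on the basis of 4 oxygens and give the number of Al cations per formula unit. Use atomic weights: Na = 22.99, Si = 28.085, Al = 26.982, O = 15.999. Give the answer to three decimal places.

0.992 Al apfu

Na2O: 21.92/61.979 = 0.35367 mol → 0.70734 mol Na, 0.35367 mol O.
Al2O3: 35.67/101.961 = 0.34984 mol → 0.69968 mol Al, 1.04952 mol O.
SiO2: 42.61/60.083 = 0.70919 mol → 0.70919 mol Si, 1.41838 mol O.
Total oxygen = 2.82157 mol. Normalization factor = 4/2.82157 = 1.41765.
Al per 4 O = 0.69968 × 1.41765 = 0.992.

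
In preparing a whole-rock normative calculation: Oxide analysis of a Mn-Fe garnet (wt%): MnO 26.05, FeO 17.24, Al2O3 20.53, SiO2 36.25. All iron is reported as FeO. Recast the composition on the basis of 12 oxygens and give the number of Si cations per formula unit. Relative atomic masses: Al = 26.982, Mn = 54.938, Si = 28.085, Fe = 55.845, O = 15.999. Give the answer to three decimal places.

MnO (M=70.937): mol = 0.36723; Mn = 0.36723, O = 0.36723.
FeO (M=71.844): mol = 0.23996; Fe = 0.23996, O = 0.23996.
Al2O3 (M=101.961): mol = 0.20135; Al = 0.40270, O = 0.60405.
SiO2 (M=60.083): mol = 0.60333; Si = 0.60333, O = 1.20666.
ΣO = 2.41790; factor = 12/ΣO = 4.96298.
Si apfu = 0.60333 × 4.96298 = 2.994.

2.994 Si apfu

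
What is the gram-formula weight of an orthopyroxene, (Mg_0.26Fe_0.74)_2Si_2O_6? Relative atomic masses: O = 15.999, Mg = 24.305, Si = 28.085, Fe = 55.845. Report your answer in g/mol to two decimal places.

The formula mass is the sum 0.52×24.305 + 1.48×55.845 + 2×28.085 + 6×15.999.

247.45 g/mol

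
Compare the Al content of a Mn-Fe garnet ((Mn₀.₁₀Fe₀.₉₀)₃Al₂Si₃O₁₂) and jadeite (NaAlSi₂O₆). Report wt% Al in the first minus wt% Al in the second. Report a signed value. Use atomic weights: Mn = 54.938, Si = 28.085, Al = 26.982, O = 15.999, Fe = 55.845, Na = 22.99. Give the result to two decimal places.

-2.50 percentage points

First mineral: 53.964 g Al in 497.470 g formula = 10.85 wt% Al.
Second mineral: 26.982 g Al in 202.136 g formula = 13.35 wt% Al.
10.85% − 13.35% gives a difference of -2.50 percentage points.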